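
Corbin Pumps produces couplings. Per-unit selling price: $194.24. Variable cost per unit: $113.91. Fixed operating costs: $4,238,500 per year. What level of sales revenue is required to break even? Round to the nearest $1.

CM per unit = $194.24 − $113.91 = $80.33; CM ratio = $80.33 / $194.24 = 0.4136.
Break-even revenue = fixed costs × price ÷ CM = $4,238,500 × $194.24 ÷ $80.33 = $10,248,802.

$10,248,802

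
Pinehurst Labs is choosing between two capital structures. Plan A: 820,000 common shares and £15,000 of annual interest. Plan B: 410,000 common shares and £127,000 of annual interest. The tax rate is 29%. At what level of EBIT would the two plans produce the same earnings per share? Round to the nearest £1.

At indifference, (EBIT − 15,000)(1 − t)/820,000 = (EBIT − 127,000)(1 − t)/410,000.
Cancelling (1 − t) and cross-multiplying: 410,000·(EBIT − 15,000) = 820,000·(EBIT − 127,000).
EBIT × (820,000 − 410,000) = 127,000 × 820,000 − 15,000 × 410,000 = 97,990,000,000, so EBIT = 97,990,000,000 ÷ 410,000 = 239,000.00.

£239,000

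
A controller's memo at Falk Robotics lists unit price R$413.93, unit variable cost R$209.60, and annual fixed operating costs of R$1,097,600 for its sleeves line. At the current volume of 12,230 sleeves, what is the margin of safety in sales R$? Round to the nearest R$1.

R$2,838,855

Each unit contributes R$413.93 − R$209.60 = R$204.33. Break-even units = R$1,097,600 ÷ R$204.33 = 5,371.70; break-even revenue = 5,371.70 × R$413.93 = R$2,223,508.87.
Actual sales revenue = 12,230 × R$413.93 = R$5,062,363.90.
Margin of safety = R$5,062,363.90 − R$2,223,508.87 = R$2,838,855.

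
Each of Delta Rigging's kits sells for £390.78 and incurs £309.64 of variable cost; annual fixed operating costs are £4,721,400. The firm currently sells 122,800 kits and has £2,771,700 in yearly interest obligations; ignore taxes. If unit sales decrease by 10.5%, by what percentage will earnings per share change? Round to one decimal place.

At 122,800 units, contribution = 122,800 × £81.14 = £9,963,992.00.
Operating income = contribution − fixed costs = £9,963,992.00 − £4,721,400 = £5,242,592.00.
After interest of £2,771,700.00, pre-tax earnings = £2,470,892.00.
DCL = total CM / (EBIT − I) = £9,963,992.00 / £2,470,892.00 = 4.0325.
EPS therefore changes by 4.0325 × (-10.5%) = -42.3%.

-42.3%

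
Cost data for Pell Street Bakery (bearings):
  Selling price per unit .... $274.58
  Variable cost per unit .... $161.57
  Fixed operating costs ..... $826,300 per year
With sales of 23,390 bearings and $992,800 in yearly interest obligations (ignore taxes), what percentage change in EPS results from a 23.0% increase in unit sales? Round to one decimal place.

+73.8%

Total contribution margin = 23,390 × $113.01 = $2,643,303.90.
Subtracting fixed costs: EBIT = $2,643,303.90 − $826,300 = $1,817,003.90.
After interest of $992,800.00, pre-tax earnings = $824,203.90.
DCL = total CM / (EBIT − I) = $2,643,303.90 / $824,203.90 = 3.2071.
EPS therefore changes by 3.2071 × (+23.0%) = +73.8%.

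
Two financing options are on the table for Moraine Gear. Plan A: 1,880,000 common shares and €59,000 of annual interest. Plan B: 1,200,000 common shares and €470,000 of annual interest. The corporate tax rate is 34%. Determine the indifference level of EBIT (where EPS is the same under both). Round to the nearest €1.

€1,195,294

Set EPS_A = EPS_B: (EBIT − €59,000)(1 − 0.34) ÷ 1,880,000 = (EBIT − €470,000)(1 − 0.34) ÷ 1,200,000.
Cancelling (1 − t) and cross-multiplying: 1,200,000·(EBIT − 59,000) = 1,880,000·(EBIT − 470,000).
EBIT × (1,880,000 − 1,200,000) = 470,000 × 1,880,000 − 59,000 × 1,200,000 = 812,800,000,000, so EBIT = 812,800,000,000 ÷ 680,000 = 1,195,294.12.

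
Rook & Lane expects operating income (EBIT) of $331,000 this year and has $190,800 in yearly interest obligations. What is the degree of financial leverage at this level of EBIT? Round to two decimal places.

Annual interest charges come to $190,800.00.
Degree of financial leverage = EBIT / (EBIT − interest) = $331,000 / $140,200.00 = 2.3609.

2.36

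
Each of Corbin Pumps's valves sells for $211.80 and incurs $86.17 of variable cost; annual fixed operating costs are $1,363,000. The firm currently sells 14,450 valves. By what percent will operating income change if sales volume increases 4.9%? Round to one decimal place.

Total contribution margin = 14,450 × $125.63 = $1,815,353.50.
Operating income = contribution − fixed costs = $1,815,353.50 − $1,363,000 = $452,353.50.
Degree of operating leverage = $1,815,353.50 / $452,353.50 = 4.0131.
So EBIT moves 4.0131 × (+4.9%) = +19.7%.

+19.7%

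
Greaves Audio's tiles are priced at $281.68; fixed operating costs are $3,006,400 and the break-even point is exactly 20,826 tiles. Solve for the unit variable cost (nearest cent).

Contribution per unit must be FC / Q = $3,006,400 / 20,826 = $144.3580.
Variable cost per unit = $281.68 − $144.3580 = $137.32.

$137.32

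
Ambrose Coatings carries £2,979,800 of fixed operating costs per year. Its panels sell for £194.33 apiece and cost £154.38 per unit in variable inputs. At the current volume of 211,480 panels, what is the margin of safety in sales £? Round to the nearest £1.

Contribution margin per unit = £194.33 − £154.38 = £39.95. Break-even units = £2,979,800 ÷ £39.95 = 74,588.24; break-even revenue = 74,588.24 × £194.33 = £14,494,731.76.
Current sales = 211,480 × £194.33 = £41,096,908.40.
Margin of safety = £41,096,908.40 − £14,494,731.76 = £26,602,177.

£26,602,177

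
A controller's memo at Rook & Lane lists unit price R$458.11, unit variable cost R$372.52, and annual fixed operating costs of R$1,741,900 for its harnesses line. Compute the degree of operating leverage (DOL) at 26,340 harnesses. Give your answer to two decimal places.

4.40

Contribution at this volume is 26,340 × R$85.59 = R$2,254,440.60.
EBIT = R$2,254,440.60 − R$1,741,900 = R$512,540.60.
DOL = contribution ÷ EBIT = R$2,254,440.60 ÷ R$512,540.60 = 4.3986.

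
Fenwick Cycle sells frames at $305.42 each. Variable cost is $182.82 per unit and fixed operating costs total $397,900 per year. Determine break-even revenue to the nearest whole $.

CM per unit = $305.42 − $182.82 = $122.60; CM ratio = $122.60 / $305.42 = 0.4014.
Break-even sales = FC ÷ CM ratio = $397,900 × $305.42 / $122.60 = $991,245.

$991,245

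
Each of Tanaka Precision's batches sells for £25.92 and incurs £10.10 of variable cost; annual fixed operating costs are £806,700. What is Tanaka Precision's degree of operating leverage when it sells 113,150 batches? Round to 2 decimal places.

1.82

Contribution at this volume is 113,150 × £15.82 = £1,790,033.00.
Subtracting fixed costs: EBIT = £1,790,033.00 − £806,700 = £983,333.00.
Degree of operating leverage = £1,790,033.00 / £983,333.00 = 1.8204.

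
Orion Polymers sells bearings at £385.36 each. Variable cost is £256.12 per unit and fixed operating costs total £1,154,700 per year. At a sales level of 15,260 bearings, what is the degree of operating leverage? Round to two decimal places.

2.41

Total contribution margin = 15,260 × £129.24 = £1,972,202.40.
Operating income = contribution − fixed costs = £1,972,202.40 − £1,154,700 = £817,502.40.
So DOL = total CM / EBIT = £1,972,202.40 / £817,502.40 = 2.4125.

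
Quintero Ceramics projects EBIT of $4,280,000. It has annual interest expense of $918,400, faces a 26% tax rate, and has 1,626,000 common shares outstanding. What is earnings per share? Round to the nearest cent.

Pre-tax income = $4,280,000 − $918,400.00 = $3,361,600.00.
Net income = $3,361,600.00 × (1 − 0.26) = $2,487,584.00.
Per share: $2,487,584.00 / 1,626,000 shares = $1.53.

$1.53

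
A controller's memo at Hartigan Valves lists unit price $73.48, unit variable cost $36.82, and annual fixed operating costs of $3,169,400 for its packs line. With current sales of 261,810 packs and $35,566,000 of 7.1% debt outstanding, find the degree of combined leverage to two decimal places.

2.46

At 261,810 units, contribution = 261,810 × $36.66 = $9,597,954.60.
EBIT = $9,597,954.60 − $3,169,400 = $6,428,554.60. Interest = $2,525,186.00, so EBIT − I = $3,903,368.60.
Degree of total leverage = total CM / (EBIT − interest) = $9,597,954.60 / $3,903,368.60 = 2.4589.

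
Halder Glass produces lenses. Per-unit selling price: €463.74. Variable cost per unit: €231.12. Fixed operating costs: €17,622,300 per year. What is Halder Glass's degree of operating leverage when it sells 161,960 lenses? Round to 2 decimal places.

1.88

At 161,960 units, contribution = 161,960 × €232.62 = €37,675,135.20.
EBIT = €37,675,135.20 − €17,622,300 = €20,052,835.20.
Degree of operating leverage = €37,675,135.20 / €20,052,835.20 = 1.8788.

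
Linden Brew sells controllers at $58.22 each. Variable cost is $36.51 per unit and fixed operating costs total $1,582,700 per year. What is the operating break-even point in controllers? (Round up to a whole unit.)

Contribution margin per unit = $58.22 − $36.51 = $21.71.
Units to break even: $1,582,700 ÷ $21.71 = 72,901.89, rounded up to 72,902.

72,902 controllers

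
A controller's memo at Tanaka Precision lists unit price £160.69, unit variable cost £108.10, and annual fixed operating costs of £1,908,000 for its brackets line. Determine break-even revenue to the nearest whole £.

£5,829,940

CM per unit = £160.69 − £108.10 = £52.59; CM ratio = £52.59 / £160.69 = 0.3273.
Break-even revenue = fixed costs × price ÷ CM = £1,908,000 × £160.69 ÷ £52.59 = £5,829,940.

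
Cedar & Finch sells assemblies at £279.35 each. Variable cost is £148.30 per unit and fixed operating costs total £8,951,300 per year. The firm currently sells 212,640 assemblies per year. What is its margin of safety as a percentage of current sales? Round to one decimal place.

Each unit contributes £279.35 − £148.30 = £131.05. Break-even units = £8,951,300 ÷ £131.05 = 68,304.46; break-even revenue = 68,304.46 × £279.35 = £19,080,852.00.
Current sales = 212,640 × £279.35 = £59,400,984.00.
Margin of safety = (£59,400,984.00 − £19,080,852.00) ÷ £59,400,984.00 = 67.9%.

67.9%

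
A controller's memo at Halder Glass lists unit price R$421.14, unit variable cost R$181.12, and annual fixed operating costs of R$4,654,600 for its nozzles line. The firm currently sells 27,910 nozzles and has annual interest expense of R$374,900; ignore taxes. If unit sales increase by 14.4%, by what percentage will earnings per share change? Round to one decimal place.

+57.8%

Contribution at this volume is 27,910 × R$240.02 = R$6,698,958.20.
EBIT = R$6,698,958.20 − R$4,654,600 = R$2,044,358.20.
Interest = R$374,900.00, so EBIT − I = R$1,669,458.20.
Degree of combined leverage = contribution ÷ (EBIT − I) = R$6,698,958.20 ÷ R$1,669,458.20 = 4.0127.
%ΔEPS = DCL × %ΔSales = 4.0127 × +14.4% = +57.8%.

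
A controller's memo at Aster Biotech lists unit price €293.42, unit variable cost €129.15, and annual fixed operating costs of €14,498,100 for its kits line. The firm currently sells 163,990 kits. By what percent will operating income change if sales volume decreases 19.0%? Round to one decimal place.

-41.1%

At 163,990 units, contribution = 163,990 × €164.27 = €26,938,637.30.
EBIT = €26,938,637.30 − €14,498,100 = €12,440,537.30.
DOL = contribution ÷ EBIT = €26,938,637.30 ÷ €12,440,537.30 = 2.1654.
Operating income changes by 2.1654 × -19.0% = -41.1%.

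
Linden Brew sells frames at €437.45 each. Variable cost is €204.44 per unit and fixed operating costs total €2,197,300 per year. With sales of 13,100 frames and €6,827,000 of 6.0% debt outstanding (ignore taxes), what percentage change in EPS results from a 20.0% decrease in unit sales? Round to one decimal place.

-137.0%

At 13,100 units, contribution = 13,100 × €233.01 = €3,052,431.00.
EBIT = €3,052,431.00 − €2,197,300 = €855,131.00.
After interest of €409,620.00, pre-tax earnings = €445,511.00.
DCL = total CM / (EBIT − I) = €3,052,431.00 / €445,511.00 = 6.8515.
%ΔEPS = DCL × %ΔSales = 6.8515 × -20.0% = -137.0%.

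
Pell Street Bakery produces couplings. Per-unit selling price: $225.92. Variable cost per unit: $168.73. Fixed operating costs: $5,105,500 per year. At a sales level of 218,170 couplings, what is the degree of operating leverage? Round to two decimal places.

Contribution at this volume is 218,170 × $57.19 = $12,477,142.30.
Operating income = contribution − fixed costs = $12,477,142.30 − $5,105,500 = $7,371,642.30.
So DOL = total CM / EBIT = $12,477,142.30 / $7,371,642.30 = 1.6926.

1.69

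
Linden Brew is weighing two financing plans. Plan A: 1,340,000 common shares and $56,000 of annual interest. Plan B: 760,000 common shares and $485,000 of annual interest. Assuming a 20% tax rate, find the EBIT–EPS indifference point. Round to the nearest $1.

Set EPS_A = EPS_B: (EBIT − $56,000)(1 − 0.20) ÷ 1,340,000 = (EBIT − $485,000)(1 − 0.20) ÷ 760,000.
Cancelling (1 − t) and cross-multiplying: 760,000·(EBIT − 56,000) = 1,340,000·(EBIT − 485,000).
Solving, EBIT = (485,000·1,340,000 − 56,000·760,000) / (1,340,000 − 760,000) = 607,340,000,000 / 580,000 = 1,047,137.93.

$1,047,138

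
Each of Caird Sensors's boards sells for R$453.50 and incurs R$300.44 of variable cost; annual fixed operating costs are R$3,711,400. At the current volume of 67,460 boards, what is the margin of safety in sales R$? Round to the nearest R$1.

Unit CM = price − variable cost = R$453.50 − R$300.44 = R$153.06. Break-even units = R$3,711,400 ÷ R$153.06 = 24,248.01; break-even revenue = 24,248.01 × R$453.50 = R$10,996,471.32.
Current sales = 67,460 × R$453.50 = R$30,593,110.00.
Margin of safety = R$30,593,110.00 − R$10,996,471.32 = R$19,596,639.

R$19,596,639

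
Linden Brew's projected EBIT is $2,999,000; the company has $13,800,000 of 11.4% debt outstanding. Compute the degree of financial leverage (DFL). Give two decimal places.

2.10

Annual interest charges come to $1,573,200.00.
DFL = EBIT ÷ (EBIT − I) = $2,999,000 ÷ ($2,999,000 − $1,573,200.00) = $2,999,000 ÷ $1,425,800.00 = 2.1034.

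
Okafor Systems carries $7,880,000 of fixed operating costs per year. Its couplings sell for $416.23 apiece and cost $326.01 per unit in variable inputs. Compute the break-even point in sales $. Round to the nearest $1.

Contribution margin per unit = $416.23 − $326.01 = $90.22, a CM ratio of $90.22 ÷ $416.23 = 0.2168.
Break-even revenue = fixed costs × price ÷ CM = $7,880,000 × $416.23 ÷ $90.22 = $36,354,383.

$36,354,383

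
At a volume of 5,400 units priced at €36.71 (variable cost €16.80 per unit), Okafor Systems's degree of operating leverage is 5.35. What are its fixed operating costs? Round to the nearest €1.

€87,418

Contribution at this volume is 5,400 × €19.91 = €107,514.00.
DOL = contribution / EBIT, so EBIT = €107,514.00 / 5.35 = €20,096.07.
Fixed costs = CM − EBIT = €107,514.00 − €20,096.07 = €87,418.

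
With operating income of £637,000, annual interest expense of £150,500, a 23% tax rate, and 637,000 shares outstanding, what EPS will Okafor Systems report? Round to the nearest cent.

Interest = £150,500.00, so EBT = £637,000 − £150,500.00 = £486,500.00.
Net income = £486,500.00 × (1 − 0.23) = £374,605.00.
Per share: £374,605.00 / 637,000 shares = £0.59.

£0.59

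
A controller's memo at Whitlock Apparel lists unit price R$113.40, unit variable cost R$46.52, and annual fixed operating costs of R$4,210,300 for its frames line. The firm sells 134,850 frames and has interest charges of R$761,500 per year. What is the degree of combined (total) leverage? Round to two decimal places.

2.23

Contribution at this volume is 134,850 × R$66.88 = R$9,018,768.00.
EBIT = R$9,018,768.00 − R$4,210,300 = R$4,808,468.00. Interest = R$761,500.00, so EBIT − I = R$4,046,968.00.
DCL = contribution ÷ (EBIT − I) = R$9,018,768.00 ÷ R$4,046,968.00 = 2.2285.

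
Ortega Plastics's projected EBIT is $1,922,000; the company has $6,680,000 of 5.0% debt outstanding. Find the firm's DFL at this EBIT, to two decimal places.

1.21

Annual interest charges come to $334,000.00.
Degree of financial leverage = EBIT / (EBIT − interest) = $1,922,000 / $1,588,000.00 = 1.2103.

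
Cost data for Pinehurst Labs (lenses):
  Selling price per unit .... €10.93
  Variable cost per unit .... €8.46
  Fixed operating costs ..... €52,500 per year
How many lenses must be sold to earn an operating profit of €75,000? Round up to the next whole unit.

51,620 lenses

Contribution margin per unit = €10.93 − €8.46 = €2.47.
Required volume = (fixed costs + target profit) ÷ CM = (€52,500 + €75,000) ÷ €2.47 = 51,619.43, so 51,620 lenses.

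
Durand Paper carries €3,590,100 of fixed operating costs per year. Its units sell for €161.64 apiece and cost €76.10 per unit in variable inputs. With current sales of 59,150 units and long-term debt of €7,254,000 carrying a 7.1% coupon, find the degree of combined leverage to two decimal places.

5.30

Contribution at this volume is 59,150 × €85.54 = €5,059,691.00.
Subtracting fixed costs: EBIT = €5,059,691.00 − €3,590,100 = €1,469,591.00. Interest = €515,034.00, so EBIT − I = €954,557.00.
Degree of total leverage = total CM / (EBIT − interest) = €5,059,691.00 / €954,557.00 = 5.3006.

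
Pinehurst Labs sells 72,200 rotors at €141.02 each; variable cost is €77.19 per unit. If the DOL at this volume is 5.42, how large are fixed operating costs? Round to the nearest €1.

Contribution at this volume is 72,200 × €63.83 = €4,608,526.00.
Since DOL = CM ÷ EBIT, EBIT = €4,608,526.00 ÷ 5.42 = €850,281.55.
And FC = contribution − EBIT = €4,608,526.00 − €850,281.55 = €3,758,244.

€3,758,244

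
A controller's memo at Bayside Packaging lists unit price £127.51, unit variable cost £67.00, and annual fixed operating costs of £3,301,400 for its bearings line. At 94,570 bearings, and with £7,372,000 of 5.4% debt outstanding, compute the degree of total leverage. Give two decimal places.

Contribution at this volume is 94,570 × £60.51 = £5,722,430.70.
Operating income = contribution − fixed costs = £5,722,430.70 − £3,301,400 = £2,421,030.70. Interest = £398,088.00, so EBIT − I = £2,022,942.70.
DCL = contribution ÷ (EBIT − I) = £5,722,430.70 ÷ £2,022,942.70 = 2.8288.

2.83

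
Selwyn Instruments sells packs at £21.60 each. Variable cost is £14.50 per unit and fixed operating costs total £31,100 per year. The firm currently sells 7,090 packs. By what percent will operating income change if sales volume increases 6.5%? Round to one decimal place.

+17.0%

Total contribution margin = 7,090 × £7.10 = £50,339.00.
Operating income = contribution − fixed costs = £50,339.00 − £31,100 = £19,239.00.
So DOL = total CM / EBIT = £50,339.00 / £19,239.00 = 2.6165.
So EBIT moves 2.6165 × (+6.5%) = +17.0%.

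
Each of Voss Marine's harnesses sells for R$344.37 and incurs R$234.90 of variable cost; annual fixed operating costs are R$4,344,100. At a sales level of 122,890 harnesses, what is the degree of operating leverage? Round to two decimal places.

1.48

Total contribution margin = 122,890 × R$109.47 = R$13,452,768.30.
Subtracting fixed costs: EBIT = R$13,452,768.30 − R$4,344,100 = R$9,108,668.30.
So DOL = total CM / EBIT = R$13,452,768.30 / R$9,108,668.30 = 1.4769.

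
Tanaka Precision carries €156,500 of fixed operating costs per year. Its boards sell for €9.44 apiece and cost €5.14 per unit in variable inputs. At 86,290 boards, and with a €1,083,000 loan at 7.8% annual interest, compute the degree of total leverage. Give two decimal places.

Contribution at this volume is 86,290 × €4.30 = €371,047.00.
Operating income = contribution − fixed costs = €371,047.00 − €156,500 = €214,547.00. Interest = €84,474.00.
DOL = €371,047.00 ÷ €214,547.00 = 1.7294; DFL = €214,547.00 ÷ €130,073.00 = 1.6494.
DCL = DOL × DFL = 1.7294 × 1.6494 = 2.8525.

2.85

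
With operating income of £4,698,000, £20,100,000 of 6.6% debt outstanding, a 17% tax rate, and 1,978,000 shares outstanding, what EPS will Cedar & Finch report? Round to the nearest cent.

Pre-tax income = £4,698,000 − £1,326,600.00 = £3,371,400.00.
After tax at 17%: net income = £3,371,400.00 × 0.83 = £2,798,262.00.
Per share: £2,798,262.00 / 1,978,000 shares = £1.41.

£1.41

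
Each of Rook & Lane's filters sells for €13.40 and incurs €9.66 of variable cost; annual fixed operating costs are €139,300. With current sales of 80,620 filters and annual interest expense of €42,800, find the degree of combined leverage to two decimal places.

2.52

At 80,620 units, contribution = 80,620 × €3.74 = €301,518.80.
Subtracting fixed costs: EBIT = €301,518.80 − €139,300 = €162,218.80. Interest = €42,800.00, so EBIT − I = €119,418.80.
Degree of total leverage = total CM / (EBIT − interest) = €301,518.80 / €119,418.80 = 2.5249.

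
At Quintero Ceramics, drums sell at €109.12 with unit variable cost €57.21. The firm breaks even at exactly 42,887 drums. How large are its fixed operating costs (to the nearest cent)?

€2,226,264.17

Unit CM = price − variable cost = €109.12 − €57.21 = €51.91.
Since BE = FC / CM, FC = 42,887 × €51.91 = €2,226,264.17.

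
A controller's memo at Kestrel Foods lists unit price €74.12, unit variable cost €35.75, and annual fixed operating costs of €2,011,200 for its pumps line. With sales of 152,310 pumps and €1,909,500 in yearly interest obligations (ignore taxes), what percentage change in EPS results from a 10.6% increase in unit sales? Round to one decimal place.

+32.2%

Total contribution margin = 152,310 × €38.37 = €5,844,134.70.
Subtracting fixed costs: EBIT = €5,844,134.70 − €2,011,200 = €3,832,934.70.
After interest of €1,909,500.00, pre-tax earnings = €1,923,434.70.
DCL = total CM / (EBIT − I) = €5,844,134.70 / €1,923,434.70 = 3.0384.
%ΔEPS = DCL × %ΔSales = 3.0384 × +10.6% = +32.2%.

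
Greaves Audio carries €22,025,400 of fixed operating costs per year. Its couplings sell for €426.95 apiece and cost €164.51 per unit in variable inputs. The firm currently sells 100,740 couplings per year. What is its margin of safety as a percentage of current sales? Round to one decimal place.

16.7%

Unit CM = price − variable cost = €426.95 − €164.51 = €262.44. Break-even units = €22,025,400 ÷ €262.44 = 83,925.47; break-even revenue = 83,925.47 × €426.95 = €35,831,978.85.
Actual sales revenue = 100,740 × €426.95 = €43,010,943.00.
Margin of safety = (€43,010,943.00 − €35,831,978.85) ÷ €43,010,943.00 = 16.7%.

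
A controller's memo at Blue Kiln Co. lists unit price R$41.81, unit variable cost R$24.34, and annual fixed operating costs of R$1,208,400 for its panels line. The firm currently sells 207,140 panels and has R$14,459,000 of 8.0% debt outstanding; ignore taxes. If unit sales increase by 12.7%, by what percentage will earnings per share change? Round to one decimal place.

Total contribution margin = 207,140 × R$17.47 = R$3,618,735.80.
Operating income = contribution − fixed costs = R$3,618,735.80 − R$1,208,400 = R$2,410,335.80.
Interest = R$1,156,720.00, so EBIT − I = R$1,253,615.80.
Degree of combined leverage = contribution ÷ (EBIT − I) = R$3,618,735.80 ÷ R$1,253,615.80 = 2.8866.
%ΔEPS = DCL × %ΔSales = 2.8866 × +12.7% = +36.7%.

+36.7%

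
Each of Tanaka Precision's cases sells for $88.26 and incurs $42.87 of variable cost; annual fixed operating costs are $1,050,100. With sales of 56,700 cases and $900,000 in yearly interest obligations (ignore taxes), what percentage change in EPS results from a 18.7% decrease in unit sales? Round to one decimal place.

Total contribution margin = 56,700 × $45.39 = $2,573,613.00.
Subtracting fixed costs: EBIT = $2,573,613.00 − $1,050,100 = $1,523,513.00.
After interest of $900,000.00, pre-tax earnings = $623,513.00.
Degree of combined leverage = contribution ÷ (EBIT − I) = $2,573,613.00 ÷ $623,513.00 = 4.1276.
EPS therefore changes by 4.1276 × (-18.7%) = -77.2%.

-77.2%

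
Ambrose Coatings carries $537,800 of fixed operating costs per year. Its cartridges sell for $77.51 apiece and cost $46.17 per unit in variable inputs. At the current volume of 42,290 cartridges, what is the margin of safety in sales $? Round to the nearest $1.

Unit CM = price − variable cost = $77.51 − $46.17 = $31.34. Break-even units = $537,800 ÷ $31.34 = 17,160.18; break-even revenue = 17,160.18 × $77.51 = $1,330,085.45.
Actual sales revenue = 42,290 × $77.51 = $3,277,897.90.
Margin of safety = $3,277,897.90 − $1,330,085.45 = $1,947,812.

$1,947,812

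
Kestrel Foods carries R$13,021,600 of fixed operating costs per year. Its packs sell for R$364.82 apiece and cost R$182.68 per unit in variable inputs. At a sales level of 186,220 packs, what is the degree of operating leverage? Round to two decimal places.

Contribution at this volume is 186,220 × R$182.14 = R$33,918,110.80.
Operating income = contribution − fixed costs = R$33,918,110.80 − R$13,021,600 = R$20,896,510.80.
DOL = contribution ÷ EBIT = R$33,918,110.80 ÷ R$20,896,510.80 = 1.6231.

1.62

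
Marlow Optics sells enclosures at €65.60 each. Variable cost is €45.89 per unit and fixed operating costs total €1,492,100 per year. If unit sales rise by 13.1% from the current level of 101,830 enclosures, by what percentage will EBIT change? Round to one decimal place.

Total contribution margin = 101,830 × €19.71 = €2,007,069.30.
EBIT = €2,007,069.30 − €1,492,100 = €514,969.30.
DOL = contribution ÷ EBIT = €2,007,069.30 ÷ €514,969.30 = 3.8975.
%ΔEBIT = DOL × %ΔSales = 3.8975 × +13.1% = +51.1%.

+51.1%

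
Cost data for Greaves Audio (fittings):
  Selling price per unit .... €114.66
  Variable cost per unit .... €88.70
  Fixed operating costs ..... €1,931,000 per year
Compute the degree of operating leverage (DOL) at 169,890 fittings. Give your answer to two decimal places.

Contribution at this volume is 169,890 × €25.96 = €4,410,344.40.
Subtracting fixed costs: EBIT = €4,410,344.40 − €1,931,000 = €2,479,344.40.
So DOL = total CM / EBIT = €4,410,344.40 / €2,479,344.40 = 1.7788.

1.78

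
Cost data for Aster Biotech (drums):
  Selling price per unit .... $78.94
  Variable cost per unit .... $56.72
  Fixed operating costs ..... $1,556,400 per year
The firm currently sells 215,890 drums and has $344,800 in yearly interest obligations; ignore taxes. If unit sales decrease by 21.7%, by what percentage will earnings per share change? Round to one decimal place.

Contribution at this volume is 215,890 × $22.22 = $4,797,075.80.
Subtracting fixed costs: EBIT = $4,797,075.80 − $1,556,400 = $3,240,675.80.
After interest of $344,800.00, pre-tax earnings = $2,895,875.80.
Degree of combined leverage = contribution ÷ (EBIT − I) = $4,797,075.80 ÷ $2,895,875.80 = 1.6565.
EPS therefore changes by 1.6565 × (-21.7%) = -35.9%.

-35.9%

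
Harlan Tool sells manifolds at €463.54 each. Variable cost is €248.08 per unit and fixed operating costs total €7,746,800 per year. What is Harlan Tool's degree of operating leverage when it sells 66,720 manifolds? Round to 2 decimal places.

Total contribution margin = 66,720 × €215.46 = €14,375,491.20.
EBIT = €14,375,491.20 − €7,746,800 = €6,628,691.20.
DOL = contribution ÷ EBIT = €14,375,491.20 ÷ €6,628,691.20 = 2.1687.

2.17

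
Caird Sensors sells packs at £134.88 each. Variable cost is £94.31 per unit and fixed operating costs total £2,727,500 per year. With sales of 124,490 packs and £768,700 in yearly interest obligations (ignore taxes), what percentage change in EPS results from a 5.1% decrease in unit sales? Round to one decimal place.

-16.6%

Total contribution margin = 124,490 × £40.57 = £5,050,559.30.
EBIT = £5,050,559.30 − £2,727,500 = £2,323,059.30.
Interest = £768,700.00, so EBIT − I = £1,554,359.30.
Degree of combined leverage = contribution ÷ (EBIT − I) = £5,050,559.30 ÷ £1,554,359.30 = 3.2493.
%ΔEPS = DCL × %ΔSales = 3.2493 × -5.1% = -16.6%.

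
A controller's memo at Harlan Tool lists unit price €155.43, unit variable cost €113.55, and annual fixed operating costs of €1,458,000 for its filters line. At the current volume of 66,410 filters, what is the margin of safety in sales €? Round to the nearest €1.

€4,911,005

Contribution margin per unit = €155.43 − €113.55 = €41.88. Break-even units = €1,458,000 ÷ €41.88 = 34,813.75; break-even revenue = 34,813.75 × €155.43 = €5,411,101.72.
Actual sales revenue = 66,410 × €155.43 = €10,322,106.30.
Margin of safety = €10,322,106.30 − €5,411,101.72 = €4,911,005.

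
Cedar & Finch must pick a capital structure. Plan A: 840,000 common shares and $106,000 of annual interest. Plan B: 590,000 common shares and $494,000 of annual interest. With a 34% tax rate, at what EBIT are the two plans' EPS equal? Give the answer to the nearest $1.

Set EPS_A = EPS_B: (EBIT − $106,000)(1 − 0.34) ÷ 840,000 = (EBIT − $494,000)(1 − 0.34) ÷ 590,000.
Cancelling (1 − t) and cross-multiplying: 590,000·(EBIT − 106,000) = 840,000·(EBIT − 494,000).
Solving, EBIT = (494,000·840,000 − 106,000·590,000) / (840,000 − 590,000) = 352,420,000,000 / 250,000 = 1,409,680.00.

$1,409,680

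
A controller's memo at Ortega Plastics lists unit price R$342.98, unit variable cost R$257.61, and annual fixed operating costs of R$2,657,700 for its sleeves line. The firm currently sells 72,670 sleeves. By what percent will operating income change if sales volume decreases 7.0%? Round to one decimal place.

-12.2%

Contribution at this volume is 72,670 × R$85.37 = R$6,203,837.90.
Operating income = contribution − fixed costs = R$6,203,837.90 − R$2,657,700 = R$3,546,137.90.
So DOL = total CM / EBIT = R$6,203,837.90 / R$3,546,137.90 = 1.7495.
%ΔEBIT = DOL × %ΔSales = 1.7495 × -7.0% = -12.2%.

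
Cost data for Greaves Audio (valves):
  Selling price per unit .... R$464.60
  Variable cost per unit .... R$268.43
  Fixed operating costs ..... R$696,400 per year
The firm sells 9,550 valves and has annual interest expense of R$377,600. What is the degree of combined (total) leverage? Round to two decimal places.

2.34

Total contribution margin = 9,550 × R$196.17 = R$1,873,423.50.
Subtracting fixed costs: EBIT = R$1,873,423.50 − R$696,400 = R$1,177,023.50. Interest = R$377,600.00, so EBIT − I = R$799,423.50.
Degree of total leverage = total CM / (EBIT − interest) = R$1,873,423.50 / R$799,423.50 = 2.3435.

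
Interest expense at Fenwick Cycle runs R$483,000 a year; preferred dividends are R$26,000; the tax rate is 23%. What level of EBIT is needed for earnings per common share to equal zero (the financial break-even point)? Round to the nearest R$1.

R$516,766

Preferred dividends are paid after tax, so their pre-tax equivalent is R$26,000 ÷ (1 − 0.23) = R$33,766.23.
EPS = 0 when EBIT covers interest plus the pre-tax preferred burden: R$483,000 + R$33,766.23 = R$516,766.23.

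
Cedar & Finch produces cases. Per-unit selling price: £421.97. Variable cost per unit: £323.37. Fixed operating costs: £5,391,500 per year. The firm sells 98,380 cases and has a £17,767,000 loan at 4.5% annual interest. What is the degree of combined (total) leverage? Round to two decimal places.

Contribution at this volume is 98,380 × £98.60 = £9,700,268.00.
Operating income = contribution − fixed costs = £9,700,268.00 − £5,391,500 = £4,308,768.00. Interest = £799,515.00, so EBIT − I = £3,509,253.00.
DCL = contribution ÷ (EBIT − I) = £9,700,268.00 ÷ £3,509,253.00 = 2.7642.

2.76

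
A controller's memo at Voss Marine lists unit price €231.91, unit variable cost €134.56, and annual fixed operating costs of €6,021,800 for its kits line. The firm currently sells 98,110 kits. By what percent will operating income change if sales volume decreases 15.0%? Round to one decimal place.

-40.6%

At 98,110 units, contribution = 98,110 × €97.35 = €9,551,008.50.
Subtracting fixed costs: EBIT = €9,551,008.50 − €6,021,800 = €3,529,208.50.
DOL = contribution ÷ EBIT = €9,551,008.50 ÷ €3,529,208.50 = 2.7063.
So EBIT moves 2.7063 × (-15.0%) = -40.6%.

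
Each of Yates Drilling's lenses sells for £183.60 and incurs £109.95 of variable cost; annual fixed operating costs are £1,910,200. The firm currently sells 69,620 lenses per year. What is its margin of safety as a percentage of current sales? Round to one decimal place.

Unit CM = price − variable cost = £183.60 − £109.95 = £73.65. Break-even units = £1,910,200 ÷ £73.65 = 25,936.18; break-even revenue = 25,936.18 × £183.60 = £4,761,883.50.
Current sales = 69,620 × £183.60 = £12,782,232.00.
Margin of safety = (£12,782,232.00 − £4,761,883.50) ÷ £12,782,232.00 = 62.7%.

62.7%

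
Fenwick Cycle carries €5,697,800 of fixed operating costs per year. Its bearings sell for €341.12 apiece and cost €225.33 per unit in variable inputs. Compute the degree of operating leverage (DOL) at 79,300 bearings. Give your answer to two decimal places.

2.64

Contribution at this volume is 79,300 × €115.79 = €9,182,147.00.
Subtracting fixed costs: EBIT = €9,182,147.00 − €5,697,800 = €3,484,347.00.
Degree of operating leverage = €9,182,147.00 / €3,484,347.00 = 2.6353.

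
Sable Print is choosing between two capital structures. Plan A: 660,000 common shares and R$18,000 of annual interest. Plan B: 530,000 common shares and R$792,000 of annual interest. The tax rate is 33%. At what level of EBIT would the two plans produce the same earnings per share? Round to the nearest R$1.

R$3,947,538

At indifference, (EBIT − 18,000)(1 − t)/660,000 = (EBIT − 792,000)(1 − t)/530,000.
The (1 − t) factor cancels: (EBIT − 18,000) × 530,000 = (EBIT − 792,000) × 660,000.
Solving, EBIT = (792,000·660,000 − 18,000·530,000) / (660,000 − 530,000) = 513,180,000,000 / 130,000 = 3,947,538.46.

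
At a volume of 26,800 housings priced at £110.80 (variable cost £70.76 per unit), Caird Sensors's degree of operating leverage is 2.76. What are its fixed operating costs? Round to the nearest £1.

Contribution at this volume is 26,800 × £40.04 = £1,073,072.00.
DOL = contribution / EBIT, so EBIT = £1,073,072.00 / 2.76 = £388,794.20.
And FC = contribution − EBIT = £1,073,072.00 − £388,794.20 = £684,278.

£684,278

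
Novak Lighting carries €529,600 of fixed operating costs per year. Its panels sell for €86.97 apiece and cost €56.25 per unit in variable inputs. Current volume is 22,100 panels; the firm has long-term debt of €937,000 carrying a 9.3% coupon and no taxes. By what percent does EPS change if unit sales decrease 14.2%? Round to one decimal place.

-155.1%

Contribution at this volume is 22,100 × €30.72 = €678,912.00.
Subtracting fixed costs: EBIT = €678,912.00 − €529,600 = €149,312.00.
Interest = €87,141.00, so EBIT − I = €62,171.00.
DCL = total CM / (EBIT − I) = €678,912.00 / €62,171.00 = 10.9201.
EPS therefore changes by 10.9201 × (-14.2%) = -155.1%.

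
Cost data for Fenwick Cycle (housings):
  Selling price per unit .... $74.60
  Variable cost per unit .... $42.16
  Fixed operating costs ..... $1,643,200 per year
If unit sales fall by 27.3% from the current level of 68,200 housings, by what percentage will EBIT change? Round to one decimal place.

Contribution at this volume is 68,200 × $32.44 = $2,212,408.00.
Subtracting fixed costs: EBIT = $2,212,408.00 − $1,643,200 = $569,208.00.
Degree of operating leverage = $2,212,408.00 / $569,208.00 = 3.8868.
Operating income changes by 3.8868 × -27.3% = -106.1%.

-106.1%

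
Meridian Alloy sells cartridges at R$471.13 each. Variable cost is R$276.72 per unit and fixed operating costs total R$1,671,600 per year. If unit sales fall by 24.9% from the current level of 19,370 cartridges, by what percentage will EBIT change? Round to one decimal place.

-44.8%

At 19,370 units, contribution = 19,370 × R$194.41 = R$3,765,721.70.
Operating income = contribution − fixed costs = R$3,765,721.70 − R$1,671,600 = R$2,094,121.70.
So DOL = total CM / EBIT = R$3,765,721.70 / R$2,094,121.70 = 1.7982.
Operating income changes by 1.7982 × -24.9% = -44.8%.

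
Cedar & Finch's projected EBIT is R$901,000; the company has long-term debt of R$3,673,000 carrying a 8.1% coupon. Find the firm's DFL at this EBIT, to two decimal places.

Annual interest charges come to R$297,513.00.
Degree of financial leverage = EBIT / (EBIT − interest) = R$901,000 / R$603,487.00 = 1.4930.

1.49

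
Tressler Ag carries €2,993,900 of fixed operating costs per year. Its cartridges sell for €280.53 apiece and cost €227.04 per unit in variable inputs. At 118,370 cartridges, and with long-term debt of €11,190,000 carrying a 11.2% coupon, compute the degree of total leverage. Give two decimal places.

Total contribution margin = 118,370 × €53.49 = €6,331,611.30.
Operating income = contribution − fixed costs = €6,331,611.30 − €2,993,900 = €3,337,711.30. Interest = €1,253,280.00.
DOL = €6,331,611.30 ÷ €3,337,711.30 = 1.8970; DFL = €3,337,711.30 ÷ €2,084,431.30 = 1.6013.
Combined leverage = 1.8970 × 1.6013 = 3.0377.

3.04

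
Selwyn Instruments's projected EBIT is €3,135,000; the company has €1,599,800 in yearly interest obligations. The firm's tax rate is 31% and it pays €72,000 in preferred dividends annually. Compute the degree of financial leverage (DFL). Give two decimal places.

2.19

Annual interest charges come to €1,599,800.00.
Pre-tax preferred-dividend burden = €72,000 ÷ (1 − 0.31) = €104,347.83.
DFL = EBIT ÷ [EBIT − I − D_p/(1−t)] = €3,135,000 ÷ [€3,135,000 − €1,599,800.00 − €104,347.83] = €3,135,000 ÷ €1,430,852.17 = 2.1910.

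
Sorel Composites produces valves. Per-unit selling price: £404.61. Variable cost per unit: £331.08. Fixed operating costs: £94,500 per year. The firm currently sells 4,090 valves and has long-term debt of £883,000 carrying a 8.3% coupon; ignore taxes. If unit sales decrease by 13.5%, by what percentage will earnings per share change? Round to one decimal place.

At 4,090 units, contribution = 4,090 × £73.53 = £300,737.70.
EBIT = £300,737.70 − £94,500 = £206,237.70.
Interest = £73,289.00, so EBIT − I = £132,948.70.
DCL = total CM / (EBIT − I) = £300,737.70 / £132,948.70 = 2.2621.
%ΔEPS = DCL × %ΔSales = 2.2621 × -13.5% = -30.5%.

-30.5%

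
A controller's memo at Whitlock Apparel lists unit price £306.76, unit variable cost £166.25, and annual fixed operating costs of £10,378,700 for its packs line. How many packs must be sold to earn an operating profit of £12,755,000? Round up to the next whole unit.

Unit CM = price − variable cost = £306.76 − £166.25 = £140.51.
Need Q such that Q × £140.51 − £10,378,700 = £12,755,000, i.e. Q = £23,133,700 / £140.51 = 164,640.95 → 164,641.

164,641 packs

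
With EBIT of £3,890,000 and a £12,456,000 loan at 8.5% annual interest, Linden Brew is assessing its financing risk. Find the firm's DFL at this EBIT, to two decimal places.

Interest = £1,058,760.00.
Degree of financial leverage = EBIT / (EBIT − interest) = £3,890,000 / £2,831,240.00 = 1.3740.

1.37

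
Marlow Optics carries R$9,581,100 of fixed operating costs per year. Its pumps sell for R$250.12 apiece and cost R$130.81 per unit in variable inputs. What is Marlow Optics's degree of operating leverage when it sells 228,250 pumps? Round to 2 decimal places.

At 228,250 units, contribution = 228,250 × R$119.31 = R$27,232,507.50.
EBIT = R$27,232,507.50 − R$9,581,100 = R$17,651,407.50.
Degree of operating leverage = R$27,232,507.50 / R$17,651,407.50 = 1.5428.

1.54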